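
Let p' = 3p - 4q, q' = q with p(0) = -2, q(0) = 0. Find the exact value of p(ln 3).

-54

A = [[3,-4],[0,1]]; eigenvalues λ = 3, 1.
Eigenvectors: (-1,0) for λ=3, (2,1) for λ=1.
From the initial condition, c_1 = 2, c_2 = 0.
p(ln 3) = (2)(3^3)(-1) + (0)(3^1)(2) = -54.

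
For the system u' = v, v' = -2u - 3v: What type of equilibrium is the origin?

A = [[0,1],[-2,-3]]; det(A-λI) = λ^2 + 3λ + 2.
λ = -2, -1: both negative.

stable node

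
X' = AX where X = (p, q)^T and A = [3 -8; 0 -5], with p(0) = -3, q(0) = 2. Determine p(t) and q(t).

Coefficient matrix A = [[3, -8], [0, -5]].
Characteristic polynomial det(A - λI) = λ^2 + 2λ - 15 = 0.
Eigenvalues λ = 3, -5.
For λ=3: (A-λI) row 1 is [0, -8], so an eigenvector is (1, 0).
For λ=-5: (A-λI) row 1 is [8, -8], so an eigenvector is (-1, -1).
General solution: K_1e^(3t)(1,0) + K_2e^(-5t)(-1,-1).
Applying p(0)=-3, q(0)=2 gives K_1=-5, K_2=-2.

p(t) = -5e^(3t) + 2e^(-5t), q(t) = 2e^(-5t)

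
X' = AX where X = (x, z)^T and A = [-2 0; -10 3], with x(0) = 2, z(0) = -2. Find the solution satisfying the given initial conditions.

x(t) = 2e^(-2t), z(t) = -6e^(3t) + 4e^(-2t)

Coefficient matrix A = [[-2, 0], [-10, 3]].
Characteristic polynomial det(A - λI) = λ^2 - λ - 6 = 0.
Eigenvalues λ = -2, 3.
For λ=-2: (A-λI) row 2 is [-10, 5], so an eigenvector is (-1, -2).
For λ=3: (A-λI) row 1 is [-5, 0], so an eigenvector is (0, -1).
General solution: K_1e^(-2t)(-1,-2) + K_2e^(3t)(0,-1).
Applying x(0)=2, z(0)=-2 gives K_1=-2, K_2=6.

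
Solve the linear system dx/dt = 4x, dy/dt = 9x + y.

Coefficient matrix A = [[4, 0], [9, 1]].
Characteristic polynomial det(A - λI) = λ^2 - 5λ + 4 = 0.
Eigenvalues λ = 1, 4.
For λ=1: (A-λI) row 1 is [3, 0], so an eigenvector is (0, -1).
For λ=4: (A-λI) row 2 is [9, -3], so an eigenvector is (1, 3).
General solution: C_1e^(t)(0,-1) + C_2e^(4t)(1,3).

x(t) = C_2e^(4t), y(t) = -C_1e^(t) + 3C_2e^(4t)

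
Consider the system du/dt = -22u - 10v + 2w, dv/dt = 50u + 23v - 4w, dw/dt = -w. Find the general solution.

Coefficient matrix A = [[-22, -10, 2], [50, 23, -4], [0, 0, -1]].
det(A - λI) = 0 gives eigenvalues λ = -1, 3, -2.
For λ=-1: eigenvector (2,-4,1).
For λ=3: eigenvector (-2,5,0).
For λ=-2: eigenvector (1,-2,0).
General solution: K_1e^(-t)(2,-4,1) + K_2e^(3t)(-2,5,0) + K_3e^(-2t)(1,-2,0).

u(t) = 2K_1e^(-t) - 2K_2e^(3t) + K_3e^(-2t), v(t) = -4K_1e^(-t) + 5K_2e^(3t) - 2K_3e^(-2t), w(t) = K_1e^(-t)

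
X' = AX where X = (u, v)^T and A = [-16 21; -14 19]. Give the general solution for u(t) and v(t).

Coefficient matrix A = [[-16, 21], [-14, 19]].
Characteristic polynomial det(A - λI) = λ^2 - 3λ - 10 = 0.
Eigenvalues λ = 5, -2.
For λ=5: (A-λI) row 1 is [-21, 21], so an eigenvector is (-1, -1).
For λ=-2: (A-λI) row 1 is [-14, 21], so an eigenvector is (-3, -2).
General solution: K_1e^(5t)(-1,-1) + K_2e^(-2t)(-3,-2).

u(t) = -K_1e^(5t) - 3K_2e^(-2t), v(t) = -K_1e^(5t) - 2K_2e^(-2t)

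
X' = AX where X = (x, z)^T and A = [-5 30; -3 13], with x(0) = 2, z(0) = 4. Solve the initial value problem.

Coefficient matrix A = [[-5, 30], [-3, 13]].
Characteristic polynomial det(A - λI) = λ^2 - 8λ + 25 = 0.
Eigenvalues λ = 4 ± 3i (complex conjugate pair).
For λ=4+3i: an eigenvector is (1,0) - i(-3,-1) = (1 + 3i, 0 + i).
A real fundamental pair from Re and Im of e^((4+3i)t)v: X_1 = e^(4t)(cos(3t)·(1,0) + sin(3t)·(-3,-1)), X_2 = e^(4t)(sin(3t)·(1,0) - cos(3t)·(-3,-1)).
General solution: c_1X_1 + c_2X_2.
Applying x(0)=2, z(0)=4 gives c_1=-10, c_2=4.

x(t) = 34e^(4t)sin(3t) + 2e^(4t)cos(3t), z(t) = 10e^(4t)sin(3t) + 4e^(4t)cos(3t)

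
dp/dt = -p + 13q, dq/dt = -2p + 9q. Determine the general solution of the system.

p(t) = -3c_1e^(4t)sin(t) - 2c_1e^(4t)cos(t) - 2c_2e^(4t)sin(t) + 3c_2e^(4t)cos(t), q(t) = -c_1e^(4t)sin(t) - c_1e^(4t)cos(t) - c_2e^(4t)sin(t) + c_2e^(4t)cos(t)

Coefficient matrix A = [[-1, 13], [-2, 9]].
Characteristic polynomial det(A - λI) = λ^2 - 8λ + 17 = 0.
Eigenvalues λ = 4 ± i (complex conjugate pair).
For λ=4+i: an eigenvector is (-2,-1) - i(-3,-1) = (-2 + 3i, -1 + i).
A real fundamental pair from Re and Im of e^((4+i)t)v: X_1 = e^(4t)(cos(t)·(-2,-1) + sin(t)·(-3,-1)), X_2 = e^(4t)(sin(t)·(-2,-1) - cos(t)·(-3,-1)).
General solution: c_1X_1 + c_2X_2.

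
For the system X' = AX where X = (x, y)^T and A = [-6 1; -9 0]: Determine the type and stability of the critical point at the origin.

A = [[-6,1],[-9,0]]; det(A-λI) = λ^2 + 6λ + 9.
repeated λ = -3 with a single eigenvector.

stable improper node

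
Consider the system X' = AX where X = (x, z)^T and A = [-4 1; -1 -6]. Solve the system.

x(t) = -c_1e^(-5t) - c_2te^(-5t) - 2c_2e^(-5t), z(t) = c_1e^(-5t) + c_2te^(-5t) + c_2e^(-5t)

Coefficient matrix A = [[-4, 1], [-1, -6]].
Characteristic polynomial det(A - λI) = λ^2 + 10λ + 25 = 0.
Single eigenvalue λ = -5 with algebraic multiplicity 2.
Eigenvector v = (-1,1); generalized eigenvector w with (A-λI)w=v is (-2,1).
General solution: e^(-5t)[c_1·v + c_2·(t·v + w)].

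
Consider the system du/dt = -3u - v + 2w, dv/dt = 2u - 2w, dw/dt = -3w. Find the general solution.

u(t) = -2c_1e^(-3t) - c_2e^(-2t) - c_3e^(-t), v(t) = 2c_1e^(-3t) + c_2e^(-2t) + 2c_3e^(-t), w(t) = c_1e^(-3t)

Coefficient matrix A = [[-3, -1, 2], [2, 0, -2], [0, 0, -3]].
det(A - λI) = 0 gives eigenvalues λ = -3, -2, -1.
For λ=-3: eigenvector (-2,2,1).
For λ=-2: eigenvector (-1,1,0).
For λ=-1: eigenvector (-1,2,0).
General solution: c_1e^(-3t)(-2,2,1) + c_2e^(-2t)(-1,1,0) + c_3e^(-t)(-1,2,0).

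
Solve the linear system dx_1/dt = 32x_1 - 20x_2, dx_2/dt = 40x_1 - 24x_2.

x_1(t) = 2C_1e^(4t)sin(4t) + C_1e^(4t)cos(4t) + C_2e^(4t)sin(4t) - 2C_2e^(4t)cos(4t), x_2(t) = 3C_1e^(4t)sin(4t) + C_1e^(4t)cos(4t) + C_2e^(4t)sin(4t) - 3C_2e^(4t)cos(4t)

Coefficient matrix A = [[32, -20], [40, -24]].
Characteristic polynomial det(A - λI) = λ^2 - 8λ + 32 = 0.
Eigenvalues λ = 4 ± 4i (complex conjugate pair).
For λ=4+4i: an eigenvector is (1,1) - i(2,3) = (1 - 2i, 1 - 3i).
A real fundamental pair from Re and Im of e^((4+4i)t)v: X_1 = e^(4t)(cos(4t)·(1,1) + sin(4t)·(2,3)), X_2 = e^(4t)(sin(4t)·(1,1) - cos(4t)·(2,3)).
General solution: C_1X_1 + C_2X_2.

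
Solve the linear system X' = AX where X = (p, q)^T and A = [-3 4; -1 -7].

Coefficient matrix A = [[-3, 4], [-1, -7]].
Characteristic polynomial det(A - λI) = λ^2 + 10λ + 25 = 0.
Single eigenvalue λ = -5 with algebraic multiplicity 2.
Eigenvector v = (-2,1); generalized eigenvector w with (A-λI)w=v is (1,-1).
General solution: e^(-5t)[K_1·v + K_2·(t·v + w)].

p(t) = -2K_1e^(-5t) - 2K_2te^(-5t) + K_2e^(-5t), q(t) = K_1e^(-5t) + K_2te^(-5t) - K_2e^(-5t)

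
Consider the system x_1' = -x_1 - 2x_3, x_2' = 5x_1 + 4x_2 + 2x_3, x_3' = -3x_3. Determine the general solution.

x_1(t) = c_1e^(-3t) - c_2e^(-t), x_2(t) = -c_1e^(-3t) + c_2e^(-t) + c_3e^(4t), x_3(t) = c_1e^(-3t)

Coefficient matrix A = [[-1, 0, -2], [5, 4, 2], [0, 0, -3]].
det(A - λI) = 0 gives eigenvalues λ = -3, -1, 4.
For λ=-3: eigenvector (1,-1,1).
For λ=-1: eigenvector (-1,1,0).
For λ=4: eigenvector (0,1,0).
General solution: c_1e^(-3t)(1,-1,1) + c_2e^(-t)(-1,1,0) + c_3e^(4t)(0,1,0).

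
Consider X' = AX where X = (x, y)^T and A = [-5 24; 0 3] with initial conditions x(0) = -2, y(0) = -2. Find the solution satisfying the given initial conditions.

Coefficient matrix A = [[-5, 24], [0, 3]].
Characteristic polynomial det(A - λI) = λ^2 + 2λ - 15 = 0.
Eigenvalues λ = 3, -5.
For λ=3: (A-λI) row 1 is [-8, 24], so an eigenvector is (3, 1).
For λ=-5: (A-λI) row 1 is [0, 24], so an eigenvector is (1, 0).
General solution: K_1e^(3t)(3,1) + K_2e^(-5t)(1,0).
Applying x(0)=-2, y(0)=-2 gives K_1=-2, K_2=4.

x(t) = -6e^(3t) + 4e^(-5t), y(t) = -2e^(3t)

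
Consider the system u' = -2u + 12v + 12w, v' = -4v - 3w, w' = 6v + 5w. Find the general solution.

u(t) = K_1e^(-2t) + 3K_2e^(2t), v(t) = -K_2e^(2t) + K_3e^(-t), w(t) = 2K_2e^(2t) - K_3e^(-t)

Coefficient matrix A = [[-2, 12, 12], [0, -4, -3], [0, 6, 5]].
det(A - λI) = 0 gives eigenvalues λ = -2, 2, -1.
For λ=-2: eigenvector (1,0,0).
For λ=2: eigenvector (3,-1,2).
For λ=-1: eigenvector (0,1,-1).
General solution: K_1e^(-2t)(1,0,0) + K_2e^(2t)(3,-1,2) + K_3e^(-t)(0,1,-1).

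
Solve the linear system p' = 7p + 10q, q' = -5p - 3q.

p(t) = -C_1e^(2t)sin(5t) + C_1e^(2t)cos(5t) + C_2e^(2t)sin(5t) + C_2e^(2t)cos(5t), q(t) = -C_1e^(2t)cos(5t) - C_2e^(2t)sin(5t)

Coefficient matrix A = [[7, 10], [-5, -3]].
Characteristic polynomial det(A - λI) = λ^2 - 4λ + 29 = 0.
Eigenvalues λ = 2 ± 5i (complex conjugate pair).
For λ=2+5i: an eigenvector is (1,-1) - i(-1,0) = (1 + i, -1).
A real fundamental pair from Re and Im of e^((2+5i)t)v: X_1 = e^(2t)(cos(5t)·(1,-1) + sin(5t)·(-1,0)), X_2 = e^(2t)(sin(5t)·(1,-1) - cos(5t)·(-1,0)).
General solution: C_1X_1 + C_2X_2.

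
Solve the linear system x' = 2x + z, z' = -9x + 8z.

Coefficient matrix A = [[2, 1], [-9, 8]].
Characteristic polynomial det(A - λI) = λ^2 - 10λ + 25 = 0.
Single eigenvalue λ = 5 with algebraic multiplicity 2.
Eigenvector v = (-1,-3); generalized eigenvector w with (A-λI)w=v is (0,-1).
General solution: e^(5t)[c_1·v + c_2·(t·v + w)].

x(t) = -c_1e^(5t) - c_2te^(5t), z(t) = -3c_1e^(5t) - 3c_2te^(5t) - c_2e^(5t)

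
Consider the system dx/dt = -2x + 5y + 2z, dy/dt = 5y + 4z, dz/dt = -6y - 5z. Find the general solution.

Coefficient matrix A = [[-2, 5, 2], [0, 5, 4], [0, -6, -5]].
det(A - λI) = 0 gives eigenvalues λ = 1, -2, -1.
For λ=1: eigenvector (1,1,-1).
For λ=-2: eigenvector (1,0,0).
For λ=-1: eigenvector (-4,-2,3).
General solution: K_1e^(t)(1,1,-1) + K_2e^(-2t)(1,0,0) + K_3e^(-t)(-4,-2,3).

x(t) = K_1e^(t) + K_2e^(-2t) - 4K_3e^(-t), y(t) = K_1e^(t) - 2K_3e^(-t), z(t) = -K_1e^(t) + 3K_3e^(-t)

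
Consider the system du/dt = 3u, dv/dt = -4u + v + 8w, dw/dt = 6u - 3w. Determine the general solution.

Coefficient matrix A = [[3, 0, 0], [-4, 1, 8], [6, 0, -3]].
det(A - λI) = 0 gives eigenvalues λ = 3, 1, -3.
For λ=3: eigenvector (1,2,1).
For λ=1: eigenvector (0,1,0).
For λ=-3: eigenvector (0,-2,1).
General solution: C_1e^(3t)(1,2,1) + C_2e^(t)(0,1,0) + C_3e^(-3t)(0,-2,1).

u(t) = C_1e^(3t), v(t) = 2C_1e^(3t) + C_2e^(t) - 2C_3e^(-3t), w(t) = C_1e^(3t) + C_3e^(-3t)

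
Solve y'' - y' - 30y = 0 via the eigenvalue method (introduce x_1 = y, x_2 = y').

y(t) = C_1e^(6t) + C_2e^(-5t)

Let x_1 = y, x_2 = y'. Then x_1' = x_2 and x_2' = 30x_1 + x_2.
A = [[0,1],[30,1]]; det(A-λI) = λ^2 - λ - 30.
Eigenvalues λ = 6, -5 with eigenvectors (1,6), (1,-5).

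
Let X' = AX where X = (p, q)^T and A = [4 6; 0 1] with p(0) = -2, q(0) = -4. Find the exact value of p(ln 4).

A = [[4,6],[0,1]]; eigenvalues λ = 4, 1.
Eigenvectors: (-1,0) for λ=4, (-2,1) for λ=1.
From the initial condition, c_1 = 10, c_2 = -4.
p(ln 4) = (10)(4^4)(-1) + (-4)(4^1)(-2) = -2528.

-2528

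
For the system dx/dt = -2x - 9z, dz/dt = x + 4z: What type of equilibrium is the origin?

unstable improper node

A = [[-2,-9],[1,4]]; det(A-λI) = λ^2 - 2λ + 1.
repeated λ = 1 with a single eigenvector.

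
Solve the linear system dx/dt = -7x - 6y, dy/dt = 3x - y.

Coefficient matrix A = [[-7, -6], [3, -1]].
Characteristic polynomial det(A - λI) = λ^2 + 8λ + 25 = 0.
Eigenvalues λ = -4 ± 3i (complex conjugate pair).
For λ=-4+3i: an eigenvector is (-1,0) - i(1,-1) = (-1 - i, 0 + i).
A real fundamental pair from Re and Im of e^((-4+3i)t)v: X_1 = e^(-4t)(cos(3t)·(-1,0) + sin(3t)·(1,-1)), X_2 = e^(-4t)(sin(3t)·(-1,0) - cos(3t)·(1,-1)).
General solution: C_1X_1 + C_2X_2.

x(t) = C_1e^(-4t)sin(3t) - C_1e^(-4t)cos(3t) - C_2e^(-4t)sin(3t) - C_2e^(-4t)cos(3t), y(t) = -C_1e^(-4t)sin(3t) + C_2e^(-4t)cos(3t)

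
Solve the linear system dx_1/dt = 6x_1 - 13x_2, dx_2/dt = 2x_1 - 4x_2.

x_1(t) = -2C_1e^(t)sin(t) - 3C_1e^(t)cos(t) - 3C_2e^(t)sin(t) + 2C_2e^(t)cos(t), x_2(t) = -C_1e^(t)sin(t) - C_1e^(t)cos(t) - C_2e^(t)sin(t) + C_2e^(t)cos(t)

Coefficient matrix A = [[6, -13], [2, -4]].
Characteristic polynomial det(A - λI) = λ^2 - 2λ + 2 = 0.
Eigenvalues λ = 1 ± i (complex conjugate pair).
For λ=1+i: an eigenvector is (-3,-1) - i(-2,-1) = (-3 + 2i, -1 + i).
A real fundamental pair from Re and Im of e^((1+i)t)v: X_1 = e^(t)(cos(t)·(-3,-1) + sin(t)·(-2,-1)), X_2 = e^(t)(sin(t)·(-3,-1) - cos(t)·(-2,-1)).
General solution: C_1X_1 + C_2X_2.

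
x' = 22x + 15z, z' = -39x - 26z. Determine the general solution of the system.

x(t) = 2c_1e^(-2t)sin(3t) - c_1e^(-2t)cos(3t) - c_2e^(-2t)sin(3t) - 2c_2e^(-2t)cos(3t), z(t) = -3c_1e^(-2t)sin(3t) + 2c_1e^(-2t)cos(3t) + 2c_2e^(-2t)sin(3t) + 3c_2e^(-2t)cos(3t)

Coefficient matrix A = [[22, 15], [-39, -26]].
Characteristic polynomial det(A - λI) = λ^2 + 4λ + 13 = 0.
Eigenvalues λ = -2 ± 3i (complex conjugate pair).
For λ=-2+3i: an eigenvector is (-1,2) - i(2,-3) = (-1 - 2i, 2 + 3i).
A real fundamental pair from Re and Im of e^((-2+3i)t)v: X_1 = e^(-2t)(cos(3t)·(-1,2) + sin(3t)·(2,-3)), X_2 = e^(-2t)(sin(3t)·(-1,2) - cos(3t)·(2,-3)).
General solution: c_1X_1 + c_2X_2.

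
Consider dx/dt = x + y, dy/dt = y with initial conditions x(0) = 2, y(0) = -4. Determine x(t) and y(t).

x(t) = -4te^(t) + 2e^(t), y(t) = -4e^(t)

Coefficient matrix A = [[1, 1], [0, 1]].
Characteristic polynomial det(A - λI) = λ^2 - 2λ + 1 = 0.
Single eigenvalue λ = 1 with algebraic multiplicity 2.
Eigenvector v = (1,0); generalized eigenvector w with (A-λI)w=v is (-1,1).
General solution: e^(t)[c_1·v + c_2·(t·v + w)].
Applying x(0)=2, y(0)=-4 gives c_1=-2, c_2=-4.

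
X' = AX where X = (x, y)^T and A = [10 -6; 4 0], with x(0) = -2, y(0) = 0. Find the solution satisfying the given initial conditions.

Coefficient matrix A = [[10, -6], [4, 0]].
Characteristic polynomial det(A - λI) = λ^2 - 10λ + 24 = 0.
Eigenvalues λ = 4, 6.
For λ=4: (A-λI) row 1 is [6, -6], so an eigenvector is (-1, -1).
For λ=6: (A-λI) row 1 is [4, -6], so an eigenvector is (-3, -2).
General solution: C_1e^(4t)(-1,-1) + C_2e^(6t)(-3,-2).
Applying x(0)=-2, y(0)=0 gives C_1=-4, C_2=2.

x(t) = -6e^(6t) + 4e^(4t), y(t) = -4e^(6t) + 4e^(4t)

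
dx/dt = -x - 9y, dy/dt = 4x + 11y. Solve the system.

Coefficient matrix A = [[-1, -9], [4, 11]].
Characteristic polynomial det(A - λI) = λ^2 - 10λ + 25 = 0.
Single eigenvalue λ = 5 with algebraic multiplicity 2.
Eigenvector v = (-3,2); generalized eigenvector w with (A-λI)w=v is (2,-1).
General solution: e^(5t)[C_1·v + C_2·(t·v + w)].

x(t) = -3C_1e^(5t) - 3C_2te^(5t) + 2C_2e^(5t), y(t) = 2C_1e^(5t) + 2C_2te^(5t) - C_2e^(5t)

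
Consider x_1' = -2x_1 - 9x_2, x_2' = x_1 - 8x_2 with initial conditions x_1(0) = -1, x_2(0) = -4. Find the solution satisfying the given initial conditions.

x_1(t) = 33te^(-5t) - e^(-5t), x_2(t) = 11te^(-5t) - 4e^(-5t)

Coefficient matrix A = [[-2, -9], [1, -8]].
Characteristic polynomial det(A - λI) = λ^2 + 10λ + 25 = 0.
Single eigenvalue λ = -5 with algebraic multiplicity 2.
Eigenvector v = (-3,-1); generalized eigenvector w with (A-λI)w=v is (2,1).
General solution: e^(-5t)[K_1·v + K_2·(t·v + w)].
Applying x_1(0)=-1, x_2(0)=-4 gives K_1=-7, K_2=-11.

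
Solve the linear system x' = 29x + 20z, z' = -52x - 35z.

x(t) = -2K_1e^(-3t)sin(4t) + K_1e^(-3t)cos(4t) + K_2e^(-3t)sin(4t) + 2K_2e^(-3t)cos(4t), z(t) = 3K_1e^(-3t)sin(4t) - 2K_1e^(-3t)cos(4t) - 2K_2e^(-3t)sin(4t) - 3K_2e^(-3t)cos(4t)

Coefficient matrix A = [[29, 20], [-52, -35]].
Characteristic polynomial det(A - λI) = λ^2 + 6λ + 25 = 0.
Eigenvalues λ = -3 ± 4i (complex conjugate pair).
For λ=-3+4i: an eigenvector is (1,-2) - i(-2,3) = (1 + 2i, -2 - 3i).
A real fundamental pair from Re and Im of e^((-3+4i)t)v: X_1 = e^(-3t)(cos(4t)·(1,-2) + sin(4t)·(-2,3)), X_2 = e^(-3t)(sin(4t)·(1,-2) - cos(4t)·(-2,3)).
General solution: K_1X_1 + K_2X_2.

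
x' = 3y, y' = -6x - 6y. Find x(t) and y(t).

x(t) = -C_1e^(-3t)cos(3t) - C_2e^(-3t)sin(3t), y(t) = C_1e^(-3t)sin(3t) + C_1e^(-3t)cos(3t) + C_2e^(-3t)sin(3t) - C_2e^(-3t)cos(3t)

Coefficient matrix A = [[0, 3], [-6, -6]].
Characteristic polynomial det(A - λI) = λ^2 + 6λ + 18 = 0.
Eigenvalues λ = -3 ± 3i (complex conjugate pair).
For λ=-3+3i: an eigenvector is (-1,1) - i(0,1) = (-1, 1 - i).
A real fundamental pair from Re and Im of e^((-3+3i)t)v: X_1 = e^(-3t)(cos(3t)·(-1,1) + sin(3t)·(0,1)), X_2 = e^(-3t)(sin(3t)·(-1,1) - cos(3t)·(0,1)).
General solution: C_1X_1 + C_2X_2.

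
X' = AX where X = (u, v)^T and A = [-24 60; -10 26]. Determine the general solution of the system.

Coefficient matrix A = [[-24, 60], [-10, 26]].
Characteristic polynomial det(A - λI) = λ^2 - 2λ - 24 = 0.
Eigenvalues λ = 6, -4.
For λ=6: (A-λI) row 1 is [-30, 60], so an eigenvector is (2, 1).
For λ=-4: (A-λI) row 1 is [-20, 60], so an eigenvector is (-3, -1).
General solution: K_1e^(6t)(2,1) + K_2e^(-4t)(-3,-1).

u(t) = 2K_1e^(6t) - 3K_2e^(-4t), v(t) = K_1e^(6t) - K_2e^(-4t)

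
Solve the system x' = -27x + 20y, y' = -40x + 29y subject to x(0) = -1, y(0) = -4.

Coefficient matrix A = [[-27, 20], [-40, 29]].
Characteristic polynomial det(A - λI) = λ^2 - 2λ + 17 = 0.
Eigenvalues λ = 1 ± 4i (complex conjugate pair).
For λ=1+4i: an eigenvector is (1,1) - i(-2,-3) = (1 + 2i, 1 + 3i).
A real fundamental pair from Re and Im of e^((1+4i)t)v: X_1 = e^(t)(cos(4t)·(1,1) + sin(4t)·(-2,-3)), X_2 = e^(t)(sin(4t)·(1,1) - cos(4t)·(-2,-3)).
General solution: K_1X_1 + K_2X_2.
Applying x(0)=-1, y(0)=-4 gives K_1=5, K_2=-3.

x(t) = -13e^(t)sin(4t) - e^(t)cos(4t), y(t) = -18e^(t)sin(4t) - 4e^(t)cos(4t)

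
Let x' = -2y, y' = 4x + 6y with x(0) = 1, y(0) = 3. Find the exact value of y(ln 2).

A = [[0,-2],[4,6]]; eigenvalues λ = 2, 4.
Eigenvectors: (-1,1) for λ=2, (1,-2) for λ=4.
From the initial condition, c_1 = -5, c_2 = -4.
y(ln 2) = (-5)(2^2)(1) + (-4)(2^4)(-2) = 108.

108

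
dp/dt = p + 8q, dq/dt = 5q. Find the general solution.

Coefficient matrix A = [[1, 8], [0, 5]].
Characteristic polynomial det(A - λI) = λ^2 - 6λ + 5 = 0.
Eigenvalues λ = 5, 1.
For λ=5: (A-λI) row 1 is [-4, 8], so an eigenvector is (-2, -1).
For λ=1: (A-λI) row 1 is [0, 8], so an eigenvector is (1, 0).
General solution: K_1e^(5t)(-2,-1) + K_2e^(t)(1,0).

p(t) = -2K_1e^(5t) + K_2e^(t), q(t) = -K_1e^(5t)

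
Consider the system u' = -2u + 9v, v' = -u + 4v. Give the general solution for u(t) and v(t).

u(t) = -3K_1e^(t) - 3K_2te^(t) - 2K_2e^(t), v(t) = -K_1e^(t) - K_2te^(t) - K_2e^(t)

Coefficient matrix A = [[-2, 9], [-1, 4]].
Characteristic polynomial det(A - λI) = λ^2 - 2λ + 1 = 0.
Single eigenvalue λ = 1 with algebraic multiplicity 2.
Eigenvector v = (-3,-1); generalized eigenvector w with (A-λI)w=v is (-2,-1).
General solution: e^(t)[K_1·v + K_2·(t·v + w)].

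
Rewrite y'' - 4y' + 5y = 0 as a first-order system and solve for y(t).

Let x_1 = y, x_2 = y'. Then x_1' = x_2 and x_2' = -5x_1 + 4x_2.
A = [[0,1],[-5,4]]; det(A-λI) = λ^2 - 4λ + 5.
Eigenvalues λ = 2 ± i.

y(t) = K_1e^(2t)cos(t) + K_2e^(2t)sin(t)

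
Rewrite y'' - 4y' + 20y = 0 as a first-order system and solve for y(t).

y(t) = c_1e^(2t)cos(4t) + c_2e^(2t)sin(4t)

Let x_1 = y, x_2 = y'. Then x_1' = x_2 and x_2' = -20x_1 + 4x_2.
A = [[0,1],[-20,4]]; det(A-λI) = λ^2 - 4λ + 20.
Eigenvalues λ = 2 ± 4i.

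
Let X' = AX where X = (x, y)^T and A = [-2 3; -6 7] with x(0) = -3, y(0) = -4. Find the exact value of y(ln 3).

A = [[-2,3],[-6,7]]; eigenvalues λ = 1, 4.
Eigenvectors: (-1,-1) for λ=1, (1,2) for λ=4.
From the initial condition, c_1 = 2, c_2 = -1.
y(ln 3) = (2)(3^1)(-1) + (-1)(3^4)(2) = -168.

-168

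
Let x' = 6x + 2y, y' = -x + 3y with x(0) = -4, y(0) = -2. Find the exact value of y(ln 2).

64

A = [[6,2],[-1,3]]; eigenvalues λ = 5, 4.
Eigenvectors: (2,-1) for λ=5, (-1,1) for λ=4.
From the initial condition, c_1 = -6, c_2 = -8.
y(ln 2) = (-6)(2^5)(-1) + (-8)(2^4)(1) = 64.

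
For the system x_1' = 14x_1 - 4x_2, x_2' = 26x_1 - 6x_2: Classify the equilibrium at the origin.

A = [[14,-4],[26,-6]]; det(A-λI) = λ^2 - 8λ + 20.
λ = 4 ± 2i: positive real part.

unstable spiral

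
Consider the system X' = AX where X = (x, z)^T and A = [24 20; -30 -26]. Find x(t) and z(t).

Coefficient matrix A = [[24, 20], [-30, -26]].
Characteristic polynomial det(A - λI) = λ^2 + 2λ - 24 = 0.
Eigenvalues λ = -6, 4.
For λ=-6: (A-λI) row 1 is [30, 20], so an eigenvector is (-2, 3).
For λ=4: (A-λI) row 1 is [20, 20], so an eigenvector is (1, -1).
General solution: c_1e^(-6t)(-2,3) + c_2e^(4t)(1,-1).

x(t) = -2c_1e^(-6t) + c_2e^(4t), z(t) = 3c_1e^(-6t) - c_2e^(4t)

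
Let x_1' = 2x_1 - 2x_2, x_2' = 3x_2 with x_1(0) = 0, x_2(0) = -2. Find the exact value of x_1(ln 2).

A = [[2,-2],[0,3]]; eigenvalues λ = 2, 3.
Eigenvectors: (1,0) for λ=2, (2,-1) for λ=3.
From the initial condition, c_1 = -4, c_2 = 2.
x_1(ln 2) = (-4)(2^2)(1) + (2)(2^3)(2) = 16.

16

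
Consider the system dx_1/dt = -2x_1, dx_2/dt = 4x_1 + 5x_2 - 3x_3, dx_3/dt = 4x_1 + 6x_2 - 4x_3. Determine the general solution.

x_1(t) = K_1e^(-2t), x_2(t) = -K_1e^(-2t) + K_2e^(2t) + K_3e^(-t), x_3(t) = -K_1e^(-2t) + K_2e^(2t) + 2K_3e^(-t)

Coefficient matrix A = [[-2, 0, 0], [4, 5, -3], [4, 6, -4]].
det(A - λI) = 0 gives eigenvalues λ = -2, 2, -1.
For λ=-2: eigenvector (1,-1,-1).
For λ=2: eigenvector (0,1,1).
For λ=-1: eigenvector (0,1,2).
General solution: K_1e^(-2t)(1,-1,-1) + K_2e^(2t)(0,1,1) + K_3e^(-t)(0,1,2).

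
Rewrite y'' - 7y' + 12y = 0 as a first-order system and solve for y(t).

y(t) = K_1e^(4t) + K_2e^(3t)

Let x_1 = y, x_2 = y'. Then x_1' = x_2 and x_2' = -12x_1 + 7x_2.
A = [[0,1],[-12,7]]; det(A-λI) = λ^2 - 7λ + 12.
Eigenvalues λ = 4, 3 with eigenvectors (1,4), (1,3).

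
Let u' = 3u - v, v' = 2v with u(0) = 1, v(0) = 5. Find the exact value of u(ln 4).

-176

A = [[3,-1],[0,2]]; eigenvalues λ = 3, 2.
Eigenvectors: (-1,0) for λ=3, (1,1) for λ=2.
From the initial condition, c_1 = 4, c_2 = 5.
u(ln 4) = (4)(4^3)(-1) + (5)(4^2)(1) = -176.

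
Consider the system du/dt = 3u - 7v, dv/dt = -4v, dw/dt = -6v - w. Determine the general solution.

u(t) = C_1e^(3t) + C_3e^(-4t), v(t) = C_3e^(-4t), w(t) = -C_2e^(-t) + 2C_3e^(-4t)

Coefficient matrix A = [[3, -7, 0], [0, -4, 0], [0, -6, -1]].
det(A - λI) = 0 gives eigenvalues λ = 3, -1, -4.
For λ=3: eigenvector (1,0,0).
For λ=-1: eigenvector (0,0,-1).
For λ=-4: eigenvector (1,1,2).
General solution: C_1e^(3t)(1,0,0) + C_2e^(-t)(0,0,-1) + C_3e^(-4t)(1,1,2).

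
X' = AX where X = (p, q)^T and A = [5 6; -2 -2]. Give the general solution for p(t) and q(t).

Coefficient matrix A = [[5, 6], [-2, -2]].
Characteristic polynomial det(A - λI) = λ^2 - 3λ + 2 = 0.
Eigenvalues λ = 1, 2.
For λ=1: (A-λI) row 1 is [4, 6], so an eigenvector is (-3, 2).
For λ=2: (A-λI) row 1 is [3, 6], so an eigenvector is (-2, 1).
General solution: C_1e^(t)(-3,2) + C_2e^(2t)(-2,1).

p(t) = -3C_1e^(t) - 2C_2e^(2t), q(t) = 2C_1e^(t) + C_2e^(2t)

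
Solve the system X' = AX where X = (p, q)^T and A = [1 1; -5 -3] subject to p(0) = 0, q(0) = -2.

p(t) = -2e^(-t)sin(t), q(t) = 4e^(-t)sin(t) - 2e^(-t)cos(t)

Coefficient matrix A = [[1, 1], [-5, -3]].
Characteristic polynomial det(A - λI) = λ^2 + 2λ + 2 = 0.
Eigenvalues λ = -1 ± i (complex conjugate pair).
For λ=-1+i: an eigenvector is (1,-2) - i(0,-1) = (1, -2 + i).
A real fundamental pair from Re and Im of e^((-1+i)t)v: X_1 = e^(-t)(cos(t)·(1,-2) + sin(t)·(0,-1)), X_2 = e^(-t)(sin(t)·(1,-2) - cos(t)·(0,-1)).
General solution: C_1X_1 + C_2X_2.
Applying p(0)=0, q(0)=-2 gives C_1=0, C_2=-2.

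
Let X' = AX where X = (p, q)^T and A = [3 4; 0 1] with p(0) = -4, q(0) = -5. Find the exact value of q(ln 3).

-15

A = [[3,4],[0,1]]; eigenvalues λ = 3, 1.
Eigenvectors: (1,0) for λ=3, (-2,1) for λ=1.
From the initial condition, c_1 = -14, c_2 = -5.
q(ln 3) = (-14)(3^3)(0) + (-5)(3^1)(1) = -15.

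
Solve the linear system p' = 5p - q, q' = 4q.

p(t) = K_1e^(4t) - K_2e^(5t), q(t) = K_1e^(4t)

Coefficient matrix A = [[5, -1], [0, 4]].
Characteristic polynomial det(A - λI) = λ^2 - 9λ + 20 = 0.
Eigenvalues λ = 4, 5.
For λ=4: (A-λI) row 1 is [1, -1], so an eigenvector is (1, 1).
For λ=5: (A-λI) row 1 is [0, -1], so an eigenvector is (-1, 0).
General solution: K_1e^(4t)(1,1) + K_2e^(5t)(-1,0).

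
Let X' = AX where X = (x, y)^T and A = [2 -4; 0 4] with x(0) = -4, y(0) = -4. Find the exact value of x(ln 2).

80

A = [[2,-4],[0,4]]; eigenvalues λ = 2, 4.
Eigenvectors: (1,0) for λ=2, (-2,1) for λ=4.
From the initial condition, c_1 = -12, c_2 = -4.
x(ln 2) = (-12)(2^2)(1) + (-4)(2^4)(-2) = 80.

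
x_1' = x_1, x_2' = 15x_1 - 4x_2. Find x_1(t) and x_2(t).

Coefficient matrix A = [[1, 0], [15, -4]].
Characteristic polynomial det(A - λI) = λ^2 + 3λ - 4 = 0.
Eigenvalues λ = -4, 1.
For λ=-4: (A-λI) row 1 is [5, 0], so an eigenvector is (0, -1).
For λ=1: (A-λI) row 2 is [15, -5], so an eigenvector is (1, 3).
General solution: C_1e^(-4t)(0,-1) + C_2e^(t)(1,3).

x_1(t) = C_2e^(t), x_2(t) = -C_1e^(-4t) + 3C_2e^(t)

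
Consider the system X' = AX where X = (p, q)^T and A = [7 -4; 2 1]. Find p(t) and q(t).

p(t) = -2K_1e^(5t) - K_2e^(3t), q(t) = -K_1e^(5t) - K_2e^(3t)

Coefficient matrix A = [[7, -4], [2, 1]].
Characteristic polynomial det(A - λI) = λ^2 - 8λ + 15 = 0.
Eigenvalues λ = 5, 3.
For λ=5: (A-λI) row 1 is [2, -4], so an eigenvector is (-2, -1).
For λ=3: (A-λI) row 1 is [4, -4], so an eigenvector is (-1, -1).
General solution: K_1e^(5t)(-2,-1) + K_2e^(3t)(-1,-1).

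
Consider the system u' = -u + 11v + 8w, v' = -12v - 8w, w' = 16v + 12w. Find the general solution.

u(t) = C_1e^(4t) - C_2e^(-4t) + C_3e^(-t), v(t) = -C_1e^(4t) + C_2e^(-4t), w(t) = 2C_1e^(4t) - C_2e^(-4t)

Coefficient matrix A = [[-1, 11, 8], [0, -12, -8], [0, 16, 12]].
det(A - λI) = 0 gives eigenvalues λ = 4, -4, -1.
For λ=4: eigenvector (1,-1,2).
For λ=-4: eigenvector (-1,1,-1).
For λ=-1: eigenvector (1,0,0).
General solution: C_1e^(4t)(1,-1,2) + C_2e^(-4t)(-1,1,-1) + C_3e^(-t)(1,0,0).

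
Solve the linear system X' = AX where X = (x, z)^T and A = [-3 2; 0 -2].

x(t) = -K_1e^(-3t) - 2K_2e^(-2t), z(t) = -K_2e^(-2t)

Coefficient matrix A = [[-3, 2], [0, -2]].
Characteristic polynomial det(A - λI) = λ^2 + 5λ + 6 = 0.
Eigenvalues λ = -3, -2.
For λ=-3: (A-λI) row 1 is [0, 2], so an eigenvector is (-1, 0).
For λ=-2: (A-λI) row 1 is [-1, 2], so an eigenvector is (-2, -1).
General solution: K_1e^(-3t)(-1,0) + K_2e^(-2t)(-2,-1).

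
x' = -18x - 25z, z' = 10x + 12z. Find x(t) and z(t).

Coefficient matrix A = [[-18, -25], [10, 12]].
Characteristic polynomial det(A - λI) = λ^2 + 6λ + 34 = 0.
Eigenvalues λ = -3 ± 5i (complex conjugate pair).
For λ=-3+5i: an eigenvector is (-1,1) - i(-2,1) = (-1 + 2i, 1 - i).
A real fundamental pair from Re and Im of e^((-3+5i)t)v: X_1 = e^(-3t)(cos(5t)·(-1,1) + sin(5t)·(-2,1)), X_2 = e^(-3t)(sin(5t)·(-1,1) - cos(5t)·(-2,1)).
General solution: C_1X_1 + C_2X_2.

x(t) = -2C_1e^(-3t)sin(5t) - C_1e^(-3t)cos(5t) - C_2e^(-3t)sin(5t) + 2C_2e^(-3t)cos(5t), z(t) = C_1e^(-3t)sin(5t) + C_1e^(-3t)cos(5t) + C_2e^(-3t)sin(5t) - C_2e^(-3t)cos(5t)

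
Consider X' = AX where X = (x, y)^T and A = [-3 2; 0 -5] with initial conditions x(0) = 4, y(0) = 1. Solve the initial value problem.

x(t) = 5e^(-3t) - e^(-5t), y(t) = e^(-5t)

Coefficient matrix A = [[-3, 2], [0, -5]].
Characteristic polynomial det(A - λI) = λ^2 + 8λ + 15 = 0.
Eigenvalues λ = -3, -5.
For λ=-3: (A-λI) row 1 is [0, 2], so an eigenvector is (1, 0).
For λ=-5: (A-λI) row 1 is [2, 2], so an eigenvector is (1, -1).
General solution: c_1e^(-3t)(1,0) + c_2e^(-5t)(1,-1).
Applying x(0)=4, y(0)=1 gives c_1=5, c_2=-1.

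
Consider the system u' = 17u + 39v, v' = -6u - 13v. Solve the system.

Coefficient matrix A = [[17, 39], [-6, -13]].
Characteristic polynomial det(A - λI) = λ^2 - 4λ + 13 = 0.
Eigenvalues λ = 2 ± 3i (complex conjugate pair).
For λ=2+3i: an eigenvector is (-2,1) - i(3,-1) = (-2 - 3i, 1 + i).
A real fundamental pair from Re and Im of e^((2+3i)t)v: X_1 = e^(2t)(cos(3t)·(-2,1) + sin(3t)·(3,-1)), X_2 = e^(2t)(sin(3t)·(-2,1) - cos(3t)·(3,-1)).
General solution: K_1X_1 + K_2X_2.

u(t) = 3K_1e^(2t)sin(3t) - 2K_1e^(2t)cos(3t) - 2K_2e^(2t)sin(3t) - 3K_2e^(2t)cos(3t), v(t) = -K_1e^(2t)sin(3t) + K_1e^(2t)cos(3t) + K_2e^(2t)sin(3t) + K_2e^(2t)cos(3t)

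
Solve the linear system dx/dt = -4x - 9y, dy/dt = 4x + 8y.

x(t) = -3c_1e^(2t) - 3c_2te^(2t) + 2c_2e^(2t), y(t) = 2c_1e^(2t) + 2c_2te^(2t) - c_2e^(2t)

Coefficient matrix A = [[-4, -9], [4, 8]].
Characteristic polynomial det(A - λI) = λ^2 - 4λ + 4 = 0.
Single eigenvalue λ = 2 with algebraic multiplicity 2.
Eigenvector v = (-3,2); generalized eigenvector w with (A-λI)w=v is (2,-1).
General solution: e^(2t)[c_1·v + c_2·(t·v + w)].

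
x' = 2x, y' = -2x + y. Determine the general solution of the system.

Coefficient matrix A = [[2, 0], [-2, 1]].
Characteristic polynomial det(A - λI) = λ^2 - 3λ + 2 = 0.
Eigenvalues λ = 2, 1.
For λ=2: (A-λI) row 2 is [-2, -1], so an eigenvector is (1, -2).
For λ=1: (A-λI) row 1 is [1, 0], so an eigenvector is (0, 1).
General solution: K_1e^(2t)(1,-2) + K_2e^(t)(0,1).

x(t) = K_1e^(2t), y(t) = -2K_1e^(2t) + K_2e^(t)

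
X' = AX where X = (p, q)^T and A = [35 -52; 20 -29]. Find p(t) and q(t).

p(t) = -3c_1e^(3t)sin(4t) - 2c_1e^(3t)cos(4t) - 2c_2e^(3t)sin(4t) + 3c_2e^(3t)cos(4t), q(t) = -2c_1e^(3t)sin(4t) - c_1e^(3t)cos(4t) - c_2e^(3t)sin(4t) + 2c_2e^(3t)cos(4t)

Coefficient matrix A = [[35, -52], [20, -29]].
Characteristic polynomial det(A - λI) = λ^2 - 6λ + 25 = 0.
Eigenvalues λ = 3 ± 4i (complex conjugate pair).
For λ=3+4i: an eigenvector is (-2,-1) - i(-3,-2) = (-2 + 3i, -1 + 2i).
A real fundamental pair from Re and Im of e^((3+4i)t)v: X_1 = e^(3t)(cos(4t)·(-2,-1) + sin(4t)·(-3,-2)), X_2 = e^(3t)(sin(4t)·(-2,-1) - cos(4t)·(-3,-2)).
General solution: c_1X_1 + c_2X_2.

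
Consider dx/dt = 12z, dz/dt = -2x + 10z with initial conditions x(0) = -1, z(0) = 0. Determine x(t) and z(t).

Coefficient matrix A = [[0, 12], [-2, 10]].
Characteristic polynomial det(A - λI) = λ^2 - 10λ + 24 = 0.
Eigenvalues λ = 6, 4.
For λ=6: (A-λI) row 1 is [-6, 12], so an eigenvector is (2, 1).
For λ=4: (A-λI) row 1 is [-4, 12], so an eigenvector is (-3, -1).
General solution: c_1e^(6t)(2,1) + c_2e^(4t)(-3,-1).
Applying x(0)=-1, z(0)=0 gives c_1=1, c_2=1.

x(t) = 2e^(6t) - 3e^(4t), z(t) = e^(6t) - e^(4t)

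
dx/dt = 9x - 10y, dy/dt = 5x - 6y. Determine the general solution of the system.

Coefficient matrix A = [[9, -10], [5, -6]].
Characteristic polynomial det(A - λI) = λ^2 - 3λ - 4 = 0.
Eigenvalues λ = -1, 4.
For λ=-1: (A-λI) row 1 is [10, -10], so an eigenvector is (-1, -1).
For λ=4: (A-λI) row 1 is [5, -10], so an eigenvector is (2, 1).
General solution: C_1e^(-t)(-1,-1) + C_2e^(4t)(2,1).

x(t) = -C_1e^(-t) + 2C_2e^(4t), y(t) = -C_1e^(-t) + C_2e^(4t)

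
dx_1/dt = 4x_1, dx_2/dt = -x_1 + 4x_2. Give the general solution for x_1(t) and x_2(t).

Coefficient matrix A = [[4, 0], [-1, 4]].
Characteristic polynomial det(A - λI) = λ^2 - 8λ + 16 = 0.
Single eigenvalue λ = 4 with algebraic multiplicity 2.
Eigenvector v = (0,1); generalized eigenvector w with (A-λI)w=v is (-1,-1).
General solution: e^(4t)[c_1·v + c_2·(t·v + w)].

x_1(t) = -c_2e^(4t), x_2(t) = c_1e^(4t) + c_2te^(4t) - c_2e^(4t)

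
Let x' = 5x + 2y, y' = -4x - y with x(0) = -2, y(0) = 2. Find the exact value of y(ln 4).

128

A = [[5,2],[-4,-1]]; eigenvalues λ = 3, 1.
Eigenvectors: (-1,1) for λ=3, (1,-2) for λ=1.
From the initial condition, c_1 = 2, c_2 = 0.
y(ln 4) = (2)(4^3)(1) + (0)(4^1)(-2) = 128.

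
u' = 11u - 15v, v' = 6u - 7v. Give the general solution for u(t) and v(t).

Coefficient matrix A = [[11, -15], [6, -7]].
Characteristic polynomial det(A - λI) = λ^2 - 4λ + 13 = 0.
Eigenvalues λ = 2 ± 3i (complex conjugate pair).
For λ=2+3i: an eigenvector is (2,1) - i(1,1) = (2 - i, 1 - i).
A real fundamental pair from Re and Im of e^((2+3i)t)v: X_1 = e^(2t)(cos(3t)·(2,1) + sin(3t)·(1,1)), X_2 = e^(2t)(sin(3t)·(2,1) - cos(3t)·(1,1)).
General solution: c_1X_1 + c_2X_2.

u(t) = c_1e^(2t)sin(3t) + 2c_1e^(2t)cos(3t) + 2c_2e^(2t)sin(3t) - c_2e^(2t)cos(3t), v(t) = c_1e^(2t)sin(3t) + c_1e^(2t)cos(3t) + c_2e^(2t)sin(3t) - c_2e^(2t)cos(3t)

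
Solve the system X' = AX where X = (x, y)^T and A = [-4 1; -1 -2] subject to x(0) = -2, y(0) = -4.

Coefficient matrix A = [[-4, 1], [-1, -2]].
Characteristic polynomial det(A - λI) = λ^2 + 6λ + 9 = 0.
Single eigenvalue λ = -3 with algebraic multiplicity 2.
Eigenvector v = (1,1); generalized eigenvector w with (A-λI)w=v is (-3,-2).
General solution: e^(-3t)[C_1·v + C_2·(t·v + w)].
Applying x(0)=-2, y(0)=-4 gives C_1=-8, C_2=-2.

x(t) = -2te^(-3t) - 2e^(-3t), y(t) = -2te^(-3t) - 4e^(-3t)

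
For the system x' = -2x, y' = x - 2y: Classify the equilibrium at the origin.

stable improper node

A = [[-2,0],[1,-2]]; det(A-λI) = λ^2 + 4λ + 4.
repeated λ = -2 with a single eigenvector.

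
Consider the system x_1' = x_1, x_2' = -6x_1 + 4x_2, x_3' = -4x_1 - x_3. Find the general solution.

x_1(t) = C_1e^(t), x_2(t) = 2C_1e^(t) + C_2e^(4t), x_3(t) = -2C_1e^(t) + C_3e^(-t)

Coefficient matrix A = [[1, 0, 0], [-6, 4, 0], [-4, 0, -1]].
det(A - λI) = 0 gives eigenvalues λ = 1, 4, -1.
For λ=1: eigenvector (1,2,-2).
For λ=4: eigenvector (0,1,0).
For λ=-1: eigenvector (0,0,1).
General solution: C_1e^(t)(1,2,-2) + C_2e^(4t)(0,1,0) + C_3e^(-t)(0,0,1).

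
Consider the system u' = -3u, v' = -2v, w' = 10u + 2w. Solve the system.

u(t) = C_1e^(-3t), v(t) = C_2e^(-2t), w(t) = -2C_1e^(-3t) + C_3e^(2t)

Coefficient matrix A = [[-3, 0, 0], [0, -2, 0], [10, 0, 2]].
det(A - λI) = 0 gives eigenvalues λ = -3, -2, 2.
For λ=-3: eigenvector (1,0,-2).
For λ=-2: eigenvector (0,1,0).
For λ=2: eigenvector (0,0,1).
General solution: C_1e^(-3t)(1,0,-2) + C_2e^(-2t)(0,1,0) + C_3e^(2t)(0,0,1).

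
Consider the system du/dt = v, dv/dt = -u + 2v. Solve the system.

u(t) = -C_1e^(t) - C_2te^(t) + C_2e^(t), v(t) = -C_1e^(t) - C_2te^(t)

Coefficient matrix A = [[0, 1], [-1, 2]].
Characteristic polynomial det(A - λI) = λ^2 - 2λ + 1 = 0.
Single eigenvalue λ = 1 with algebraic multiplicity 2.
Eigenvector v = (-1,-1); generalized eigenvector w with (A-λI)w=v is (1,0).
General solution: e^(t)[C_1·v + C_2·(t·v + w)].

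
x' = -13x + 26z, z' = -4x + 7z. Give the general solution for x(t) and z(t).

x(t) = 3C_1e^(-3t)sin(2t) + 2C_1e^(-3t)cos(2t) + 2C_2e^(-3t)sin(2t) - 3C_2e^(-3t)cos(2t), z(t) = C_1e^(-3t)sin(2t) + C_1e^(-3t)cos(2t) + C_2e^(-3t)sin(2t) - C_2e^(-3t)cos(2t)

Coefficient matrix A = [[-13, 26], [-4, 7]].
Characteristic polynomial det(A - λI) = λ^2 + 6λ + 13 = 0.
Eigenvalues λ = -3 ± 2i (complex conjugate pair).
For λ=-3+2i: an eigenvector is (2,1) - i(3,1) = (2 - 3i, 1 - i).
A real fundamental pair from Re and Im of e^((-3+2i)t)v: X_1 = e^(-3t)(cos(2t)·(2,1) + sin(2t)·(3,1)), X_2 = e^(-3t)(sin(2t)·(2,1) - cos(2t)·(3,1)).
General solution: C_1X_1 + C_2X_2.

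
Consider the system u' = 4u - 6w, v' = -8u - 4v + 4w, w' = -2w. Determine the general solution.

u(t) = K_1e^(4t) + K_2e^(-2t), v(t) = -K_1e^(4t) - 2K_2e^(-2t) + K_3e^(-4t), w(t) = K_2e^(-2t)

Coefficient matrix A = [[4, 0, -6], [-8, -4, 4], [0, 0, -2]].
det(A - λI) = 0 gives eigenvalues λ = 4, -2, -4.
For λ=4: eigenvector (1,-1,0).
For λ=-2: eigenvector (1,-2,1).
For λ=-4: eigenvector (0,1,0).
General solution: K_1e^(4t)(1,-1,0) + K_2e^(-2t)(1,-2,1) + K_3e^(-4t)(0,1,0).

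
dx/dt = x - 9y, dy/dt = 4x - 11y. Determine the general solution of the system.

x(t) = 3K_1e^(-5t) + 3K_2te^(-5t) + 2K_2e^(-5t), y(t) = 2K_1e^(-5t) + 2K_2te^(-5t) + K_2e^(-5t)

Coefficient matrix A = [[1, -9], [4, -11]].
Characteristic polynomial det(A - λI) = λ^2 + 10λ + 25 = 0.
Single eigenvalue λ = -5 with algebraic multiplicity 2.
Eigenvector v = (3,2); generalized eigenvector w with (A-λI)w=v is (2,1).
General solution: e^(-5t)[K_1·v + K_2·(t·v + w)].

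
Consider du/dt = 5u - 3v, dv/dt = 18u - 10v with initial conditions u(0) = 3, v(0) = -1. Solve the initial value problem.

u(t) = 10e^(-t) - 7e^(-4t), v(t) = 20e^(-t) - 21e^(-4t)

Coefficient matrix A = [[5, -3], [18, -10]].
Characteristic polynomial det(A - λI) = λ^2 + 5λ + 4 = 0.
Eigenvalues λ = -4, -1.
For λ=-4: (A-λI) row 1 is [9, -3], so an eigenvector is (-1, -3).
For λ=-1: (A-λI) row 1 is [6, -3], so an eigenvector is (-1, -2).
General solution: C_1e^(-4t)(-1,-3) + C_2e^(-t)(-1,-2).
Applying u(0)=3, v(0)=-1 gives C_1=7, C_2=-10.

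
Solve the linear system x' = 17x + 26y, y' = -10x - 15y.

x(t) = 3K_1e^(t)sin(2t) + 2K_1e^(t)cos(2t) + 2K_2e^(t)sin(2t) - 3K_2e^(t)cos(2t), y(t) = -2K_1e^(t)sin(2t) - K_1e^(t)cos(2t) - K_2e^(t)sin(2t) + 2K_2e^(t)cos(2t)

Coefficient matrix A = [[17, 26], [-10, -15]].
Characteristic polynomial det(A - λI) = λ^2 - 2λ + 5 = 0.
Eigenvalues λ = 1 ± 2i (complex conjugate pair).
For λ=1+2i: an eigenvector is (2,-1) - i(3,-2) = (2 - 3i, -1 + 2i).
A real fundamental pair from Re and Im of e^((1+2i)t)v: X_1 = e^(t)(cos(2t)·(2,-1) + sin(2t)·(3,-2)), X_2 = e^(t)(sin(2t)·(2,-1) - cos(2t)·(3,-2)).
General solution: K_1X_1 + K_2X_2.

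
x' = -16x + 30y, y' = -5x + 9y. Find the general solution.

Coefficient matrix A = [[-16, 30], [-5, 9]].
Characteristic polynomial det(A - λI) = λ^2 + 7λ + 6 = 0.
Eigenvalues λ = -1, -6.
For λ=-1: (A-λI) row 1 is [-15, 30], so an eigenvector is (2, 1).
For λ=-6: (A-λI) row 1 is [-10, 30], so an eigenvector is (-3, -1).
General solution: C_1e^(-t)(2,1) + C_2e^(-6t)(-3,-1).

x(t) = 2C_1e^(-t) - 3C_2e^(-6t), y(t) = C_1e^(-t) - C_2e^(-6t)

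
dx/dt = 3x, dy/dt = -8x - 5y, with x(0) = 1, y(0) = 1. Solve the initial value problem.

Coefficient matrix A = [[3, 0], [-8, -5]].
Characteristic polynomial det(A - λI) = λ^2 + 2λ - 15 = 0.
Eigenvalues λ = -5, 3.
For λ=-5: (A-λI) row 1 is [8, 0], so an eigenvector is (0, 1).
For λ=3: (A-λI) row 2 is [-8, -8], so an eigenvector is (1, -1).
General solution: K_1e^(-5t)(0,1) + K_2e^(3t)(1,-1).
Applying x(0)=1, y(0)=1 gives K_1=2, K_2=1.

x(t) = e^(3t), y(t) = -e^(3t) + 2e^(-5t)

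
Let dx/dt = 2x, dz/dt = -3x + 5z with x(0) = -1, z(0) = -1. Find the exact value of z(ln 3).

A = [[2,0],[-3,5]]; eigenvalues λ = 5, 2.
Eigenvectors: (0,1) for λ=5, (-1,-1) for λ=2.
From the initial condition, c_1 = 0, c_2 = 1.
z(ln 3) = (0)(3^5)(1) + (1)(3^2)(-1) = -9.

-9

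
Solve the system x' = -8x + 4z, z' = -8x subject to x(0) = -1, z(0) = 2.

x(t) = 3e^(-4t)sin(4t) - e^(-4t)cos(4t), z(t) = 4e^(-4t)sin(4t) + 2e^(-4t)cos(4t)

Coefficient matrix A = [[-8, 4], [-8, 0]].
Characteristic polynomial det(A - λI) = λ^2 + 8λ + 32 = 0.
Eigenvalues λ = -4 ± 4i (complex conjugate pair).
For λ=-4+4i: an eigenvector is (-1,-1) - i(0,1) = (-1, -1 - i).
A real fundamental pair from Re and Im of e^((-4+4i)t)v: X_1 = e^(-4t)(cos(4t)·(-1,-1) + sin(4t)·(0,1)), X_2 = e^(-4t)(sin(4t)·(-1,-1) - cos(4t)·(0,1)).
General solution: C_1X_1 + C_2X_2.
Applying x(0)=-1, z(0)=2 gives C_1=1, C_2=-3.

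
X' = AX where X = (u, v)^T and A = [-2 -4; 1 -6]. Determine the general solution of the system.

u(t) = 2c_1e^(-4t) + 2c_2te^(-4t) - c_2e^(-4t), v(t) = c_1e^(-4t) + c_2te^(-4t) - c_2e^(-4t)

Coefficient matrix A = [[-2, -4], [1, -6]].
Characteristic polynomial det(A - λI) = λ^2 + 8λ + 16 = 0.
Single eigenvalue λ = -4 with algebraic multiplicity 2.
Eigenvector v = (2,1); generalized eigenvector w with (A-λI)w=v is (-1,-1).
General solution: e^(-4t)[c_1·v + c_2·(t·v + w)].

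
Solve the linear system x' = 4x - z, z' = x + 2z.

Coefficient matrix A = [[4, -1], [1, 2]].
Characteristic polynomial det(A - λI) = λ^2 - 6λ + 9 = 0.
Single eigenvalue λ = 3 with algebraic multiplicity 2.
Eigenvector v = (1,1); generalized eigenvector w with (A-λI)w=v is (3,2).
General solution: e^(3t)[K_1·v + K_2·(t·v + w)].

x(t) = K_1e^(3t) + K_2te^(3t) + 3K_2e^(3t), z(t) = K_1e^(3t) + K_2te^(3t) + 2K_2e^(3t)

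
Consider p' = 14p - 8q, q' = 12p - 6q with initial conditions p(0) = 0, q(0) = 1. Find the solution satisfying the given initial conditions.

p(t) = -2e^(6t) + 2e^(2t), q(t) = -2e^(6t) + 3e^(2t)

Coefficient matrix A = [[14, -8], [12, -6]].
Characteristic polynomial det(A - λI) = λ^2 - 8λ + 12 = 0.
Eigenvalues λ = 6, 2.
For λ=6: (A-λI) row 1 is [8, -8], so an eigenvector is (-1, -1).
For λ=2: (A-λI) row 1 is [12, -8], so an eigenvector is (2, 3).
General solution: K_1e^(6t)(-1,-1) + K_2e^(2t)(2,3).
Applying p(0)=0, q(0)=1 gives K_1=2, K_2=1.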